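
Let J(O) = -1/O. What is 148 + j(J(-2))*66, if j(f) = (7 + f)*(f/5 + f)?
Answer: 445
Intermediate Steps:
j(f) = 6*f*(7 + f)/5 (j(f) = (7 + f)*(f*(⅕) + f) = (7 + f)*(f/5 + f) = (7 + f)*(6*f/5) = 6*f*(7 + f)/5)
148 + j(J(-2))*66 = 148 + (6*(-1/(-2))*(7 - 1/(-2))/5)*66 = 148 + (6*(-1*(-½))*(7 - 1*(-½))/5)*66 = 148 + ((6/5)*(½)*(7 + ½))*66 = 148 + ((6/5)*(½)*(15/2))*66 = 148 + (9/2)*66 = 148 + 297 = 445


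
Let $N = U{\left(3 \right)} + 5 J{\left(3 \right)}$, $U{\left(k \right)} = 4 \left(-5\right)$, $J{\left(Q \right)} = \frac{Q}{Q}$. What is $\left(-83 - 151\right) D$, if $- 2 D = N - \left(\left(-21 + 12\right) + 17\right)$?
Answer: $-2691$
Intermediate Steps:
$J{\left(Q \right)} = 1$
$U{\left(k \right)} = -20$
$N = -15$ ($N = -20 + 5 \cdot 1 = -20 + 5 = -15$)
$D = \frac{23}{2}$ ($D = - \frac{-15 - \left(\left(-21 + 12\right) + 17\right)}{2} = - \frac{-15 - \left(-9 + 17\right)}{2} = - \frac{-15 - 8}{2} = \left(- \frac{1}{2}\right) \left(-23\right) = \frac{23}{2} \approx 11.5$)
$\left(-83 - 151\right) D = \left(-83 - 151\right) \frac{23}{2} = \left(-234\right) \frac{23}{2} = -2691$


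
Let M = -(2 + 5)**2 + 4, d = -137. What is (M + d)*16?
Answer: -2912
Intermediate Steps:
M = -45 (M = -1*7**2 + 4 = -1*49 + 4 = -49 + 4 = -45)
(M + d)*16 = (-45 - 137)*16 = -182*16 = -2912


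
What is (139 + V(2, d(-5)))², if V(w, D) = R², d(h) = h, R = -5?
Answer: 26896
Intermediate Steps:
V(w, D) = 25 (V(w, D) = (-5)² = 25)
(139 + V(2, d(-5)))² = (139 + 25)² = 164² = 26896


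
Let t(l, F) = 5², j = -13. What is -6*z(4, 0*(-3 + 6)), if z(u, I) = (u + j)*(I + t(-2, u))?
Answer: 1350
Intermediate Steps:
t(l, F) = 25
z(u, I) = (-13 + u)*(25 + I) (z(u, I) = (u - 13)*(I + 25) = (-13 + u)*(25 + I))
-6*z(4, 0*(-3 + 6)) = -6*(-325 - 0*(-3 + 6) + 25*4 + (0*(-3 + 6))*4) = -6*(-325 - 0*3 + 100 + (0*3)*4) = -6*(-325 - 13*0 + 100 + 0*4) = -6*(-325 + 0 + 100 + 0) = -6*(-225) = 1350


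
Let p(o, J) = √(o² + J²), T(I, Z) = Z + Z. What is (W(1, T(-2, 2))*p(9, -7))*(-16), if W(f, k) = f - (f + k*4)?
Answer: 256*√130 ≈ 2918.8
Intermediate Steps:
T(I, Z) = 2*Z
p(o, J) = √(J² + o²)
W(f, k) = -4*k (W(f, k) = f - (f + 4*k) = f + (-f - 4*k) = -4*k)
(W(1, T(-2, 2))*p(9, -7))*(-16) = ((-8*2)*√((-7)² + 9²))*(-16) = ((-4*4)*√(49 + 81))*(-16) = -16*√130*(-16) = 256*√130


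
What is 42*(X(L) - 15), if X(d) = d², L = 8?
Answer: 2058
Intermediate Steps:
42*(X(L) - 15) = 42*(8² - 15) = 42*(64 - 15) = 42*49 = 2058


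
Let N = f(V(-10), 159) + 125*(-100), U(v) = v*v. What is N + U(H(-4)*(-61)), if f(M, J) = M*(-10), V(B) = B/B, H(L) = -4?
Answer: 47026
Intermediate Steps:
V(B) = 1
U(v) = v²
f(M, J) = -10*M
N = -12510 (N = -10*1 + 125*(-100) = -10 - 12500 = -12510)
N + U(H(-4)*(-61)) = -12510 + (-4*(-61))² = -12510 + 244² = -12510 + 59536 = 47026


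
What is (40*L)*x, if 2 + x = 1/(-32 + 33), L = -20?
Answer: 800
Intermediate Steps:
x = -1 (x = -2 + 1/(-32 + 33) = -2 + 1/1 = -2 + 1 = -1)
(40*L)*x = (40*(-20))*(-1) = -800*(-1) = 800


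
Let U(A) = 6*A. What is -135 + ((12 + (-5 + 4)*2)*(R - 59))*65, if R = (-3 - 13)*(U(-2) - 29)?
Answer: 387915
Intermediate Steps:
R = 656 (R = (-3 - 13)*(6*(-2) - 29) = -16*(-12 - 29) = -16*(-41) = 656)
-135 + ((12 + (-5 + 4)*2)*(R - 59))*65 = -135 + ((12 + (-5 + 4)*2)*(656 - 59))*65 = -135 + ((12 - 1*2)*597)*65 = -135 + ((12 - 2)*597)*65 = -135 + (10*597)*65 = -135 + 5970*65 = -135 + 388050 = 387915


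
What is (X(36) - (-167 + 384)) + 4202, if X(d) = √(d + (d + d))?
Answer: 3985 + 6*√3 ≈ 3995.4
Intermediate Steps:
X(d) = √3*√d (X(d) = √(d + 2*d) = √(3*d) = √3*√d)
(X(36) - (-167 + 384)) + 4202 = (√3*√36 - (-167 + 384)) + 4202 = (√3*6 - 1*217) + 4202 = (6*√3 - 217) + 4202 = (-217 + 6*√3) + 4202 = 3985 + 6*√3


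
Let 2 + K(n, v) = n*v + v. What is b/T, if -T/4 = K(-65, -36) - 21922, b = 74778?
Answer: 12463/13080 ≈ 0.95283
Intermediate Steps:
K(n, v) = -2 + v + n*v (K(n, v) = -2 + (n*v + v) = -2 + (v + n*v) = -2 + v + n*v)
T = 78480 (T = -4*((-2 - 36 - 65*(-36)) - 21922) = -4*((-2 - 36 + 2340) - 21922) = -4*(2302 - 21922) = -4*(-19620) = 78480)
b/T = 74778/78480 = 74778*(1/78480) = 12463/13080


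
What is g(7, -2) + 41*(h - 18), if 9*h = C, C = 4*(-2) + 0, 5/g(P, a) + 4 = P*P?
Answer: -2323/3 ≈ -774.33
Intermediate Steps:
g(P, a) = 5/(-4 + P**2) (g(P, a) = 5/(-4 + P*P) = 5/(-4 + P**2))
C = -8 (C = -8 + 0 = -8)
h = -8/9 (h = (1/9)*(-8) = -8/9 ≈ -0.88889)
g(7, -2) + 41*(h - 18) = 5/(-4 + 7**2) + 41*(-8/9 - 18) = 5/(-4 + 49) + 41*(-170/9) = 5/45 - 6970/9 = 5*(1/45) - 6970/9 = 1/9 - 6970/9 = -2323/3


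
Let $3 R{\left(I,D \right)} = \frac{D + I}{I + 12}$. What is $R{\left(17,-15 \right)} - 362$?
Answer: $- \frac{31492}{87} \approx -361.98$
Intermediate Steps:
$R{\left(I,D \right)} = \frac{D + I}{3 \left(12 + I\right)}$ ($R{\left(I,D \right)} = \frac{\left(D + I\right) \frac{1}{I + 12}}{3} = \frac{\left(D + I\right) \frac{1}{12 + I}}{3} = \frac{\frac{1}{12 + I} \left(D + I\right)}{3} = \frac{D + I}{3 \left(12 + I\right)}$)
$R{\left(17,-15 \right)} - 362 = \frac{-15 + 17}{3 \left(12 + 17\right)} - 362 = \frac{1}{3} \cdot \frac{1}{29} \cdot 2 - 362 = \frac{2}{87} - 362 = - \frac{31492}{87}$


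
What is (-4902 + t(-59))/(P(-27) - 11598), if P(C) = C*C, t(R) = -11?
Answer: 4913/10869 ≈ 0.45202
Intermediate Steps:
P(C) = C**2
(-4902 + t(-59))/(P(-27) - 11598) = (-4902 - 11)/((-27)**2 - 11598) = -4913/(729 - 11598) = -4913/(-10869) = -4913*(-1/10869) = 4913/10869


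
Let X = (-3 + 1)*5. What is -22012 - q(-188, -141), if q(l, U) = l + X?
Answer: -21814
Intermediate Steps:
X = -10 (X = -2*5 = -10)
q(l, U) = -10 + l (q(l, U) = l - 10 = -10 + l)
-22012 - q(-188, -141) = -22012 - (-10 - 188) = -22012 - 1*(-198) = -22012 + 198 = -21814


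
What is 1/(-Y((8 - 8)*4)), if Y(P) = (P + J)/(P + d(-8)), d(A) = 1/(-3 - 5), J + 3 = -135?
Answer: -1/1104 ≈ -0.00090580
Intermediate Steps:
J = -138 (J = -3 - 135 = -138)
d(A) = -⅛ (d(A) = 1/(-8) = -⅛)
Y(P) = (-138 + P)/(-⅛ + P) (Y(P) = (P - 138)/(P - ⅛) = (-138 + P)/(-⅛ + P))
1/(-Y((8 - 8)*4)) = 1/(-8*(-138 + (8 - 8)*4)/(-1 + 8*((8 - 8)*4))) = 1/(-8*(-138 + 0*4)/(-1 + 8*(0*4))) = 1/(-8*(-138 + 0)/(-1 + 8*0)) = 1/(-8*(-138)/(-1 + 0)) = 1/(-8*(-138)/(-1)) = 1/(-8*(-1)*(-138)) = 1/(-1*1104) = 1/(-1104) = -1/1104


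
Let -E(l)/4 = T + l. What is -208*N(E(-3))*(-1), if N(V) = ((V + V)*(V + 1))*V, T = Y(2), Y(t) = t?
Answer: 33280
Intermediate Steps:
T = 2
E(l) = -8 - 4*l (E(l) = -4*(2 + l) = -8 - 4*l)
N(V) = 2*V²*(1 + V) (N(V) = ((2*V)*(1 + V))*V = (2*V*(1 + V))*V = 2*V²*(1 + V))
-208*N(E(-3))*(-1) = -416*(-8 - 4*(-3))²*(1 + (-8 - 4*(-3)))*(-1) = -416*(-8 + 12)²*(1 + (-8 + 12))*(-1) = -416*4²*(1 + 4)*(-1) = -416*16*5*(-1) = -208*160*(-1) = -33280*(-1) = 33280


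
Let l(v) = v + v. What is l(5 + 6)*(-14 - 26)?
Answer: -880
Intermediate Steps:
l(v) = 2*v
l(5 + 6)*(-14 - 26) = (2*(5 + 6))*(-14 - 26) = (2*11)*(-40) = 22*(-40) = -880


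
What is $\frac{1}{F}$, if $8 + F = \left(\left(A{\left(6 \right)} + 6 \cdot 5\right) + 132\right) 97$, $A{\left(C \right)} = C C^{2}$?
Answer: $\frac{1}{36658} \approx 2.7279 \cdot 10^{-5}$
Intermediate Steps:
$A{\left(C \right)} = C^{3}$
$F = 36658$ ($F = -8 + \left(\left(6^{3} + 6 \cdot 5\right) + 132\right) 97 = -8 + \left(\left(216 + 30\right) + 132\right) 97 = -8 + \left(246 + 132\right) 97 = -8 + 378 \cdot 97 = -8 + 36666 = 36658$)
$\frac{1}{F} = \frac{1}{36658}$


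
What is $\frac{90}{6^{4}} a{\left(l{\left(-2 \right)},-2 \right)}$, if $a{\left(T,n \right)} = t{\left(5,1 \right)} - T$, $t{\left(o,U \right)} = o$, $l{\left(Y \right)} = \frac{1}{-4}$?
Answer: $\frac{35}{96} \approx 0.36458$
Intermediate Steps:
$l{\left(Y \right)} = - \frac{1}{4}$
$a{\left(T,n \right)} = 5 - T$
$\frac{90}{6^{4}} a{\left(l{\left(-2 \right)},-2 \right)} = \frac{90}{6^{4}} \left(5 - - \frac{1}{4}\right) = \frac{90}{1296} \left(5 + \frac{1}{4}\right) = 90 \cdot \frac{1}{1296} \cdot \frac{21}{4} = \frac{5}{72} \cdot \frac{21}{4} = \frac{35}{96}$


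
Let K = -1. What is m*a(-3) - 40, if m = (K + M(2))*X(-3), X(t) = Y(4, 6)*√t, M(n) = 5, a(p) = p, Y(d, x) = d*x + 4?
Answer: -40 - 336*I*√3 ≈ -40.0 - 581.97*I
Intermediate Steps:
Y(d, x) = 4 + d*x
X(t) = 28*√t (X(t) = (4 + 4*6)*√t = (4 + 24)*√t = 28*√t)
m = 112*I*√3 (m = (-1 + 5)*(28*√(-3)) = 4*(28*(I*√3)) = 4*(28*I*√3) = 112*I*√3 ≈ 193.99*I)
m*a(-3) - 40 = (112*I*√3)*(-3) - 40 = -336*I*√3 - 40 = -40 - 336*I*√3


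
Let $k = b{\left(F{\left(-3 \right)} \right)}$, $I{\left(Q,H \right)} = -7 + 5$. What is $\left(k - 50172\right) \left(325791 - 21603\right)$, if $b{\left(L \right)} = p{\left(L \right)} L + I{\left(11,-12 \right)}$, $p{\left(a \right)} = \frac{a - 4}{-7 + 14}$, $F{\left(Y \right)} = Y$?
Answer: $-15261416148$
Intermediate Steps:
$I{\left(Q,H \right)} = -2$
$p{\left(a \right)} = - \frac{4}{7} + \frac{a}{7}$ ($p{\left(a \right)} = \frac{-4 + a}{7} = \left(-4 + a\right) \frac{1}{7} = - \frac{4}{7} + \frac{a}{7}$)
$b{\left(L \right)} = -2 + L \left(- \frac{4}{7} + \frac{L}{7}\right)$ ($b{\left(L \right)} = \left(- \frac{4}{7} + \frac{L}{7}\right) L - 2 = L \left(- \frac{4}{7} + \frac{L}{7}\right) - 2 = -2 + L \left(- \frac{4}{7} + \frac{L}{7}\right)$)
$k = 1$ ($k = -2 + \frac{1}{7} \left(-3\right) \left(-4 - 3\right) = -2 + \frac{1}{7} \left(-3\right) \left(-7\right) = -2 + 3 = 1$)
$\left(k - 50172\right) \left(325791 - 21603\right) = \left(1 - 50172\right) \left(325791 - 21603\right) = \left(-50171\right) 304188 = -15261416148$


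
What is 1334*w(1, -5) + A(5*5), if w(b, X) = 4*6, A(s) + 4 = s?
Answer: 32037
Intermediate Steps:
A(s) = -4 + s
w(b, X) = 24
1334*w(1, -5) + A(5*5) = 1334*24 + (-4 + 5*5) = 32016 + (-4 + 25) = 32016 + 21 = 32037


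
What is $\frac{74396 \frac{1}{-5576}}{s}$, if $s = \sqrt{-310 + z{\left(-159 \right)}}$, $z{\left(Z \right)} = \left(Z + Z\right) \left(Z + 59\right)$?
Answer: $- \frac{18599 \sqrt{31490}}{43897060} \approx -0.075187$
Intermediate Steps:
$z{\left(Z \right)} = 2 Z \left(59 + Z\right)$
$s = \sqrt{31490}$ ($s = \sqrt{-310 + 2 \left(-159\right) \left(59 - 159\right)} = \sqrt{-310 + 2 \left(-159\right) \left(-100\right)} = \sqrt{-310 + 31800} = \sqrt{31490} \approx 177.45$)
$\frac{74396 \frac{1}{-5576}}{s} = \frac{74396 \frac{1}{-5576}}{\sqrt{31490}} = 74396 \left(- \frac{1}{5576}\right) \frac{\sqrt{31490}}{31490} = - \frac{18599 \frac{\sqrt{31490}}{31490}}{1394} = - \frac{18599 \sqrt{31490}}{43897060}$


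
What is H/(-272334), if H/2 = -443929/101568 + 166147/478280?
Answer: 24430892953/826839096240960 ≈ 2.9547e-5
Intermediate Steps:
H = -24430892953/3036121440 (H = 2*(-443929/101568 + 166147/478280) = 2*(-24430892953/6072242880) = -24430892953/3036121440 ≈ -8.0467)
H/(-272334) = -24430892953/3036121440/(-272334) = -24430892953/3036121440*(-1/272334) = 24430892953/826839096240960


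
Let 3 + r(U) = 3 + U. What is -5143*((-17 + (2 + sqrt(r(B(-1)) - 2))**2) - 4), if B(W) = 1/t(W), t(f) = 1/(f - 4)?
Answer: 123432 - 20572*I*sqrt(7) ≈ 1.2343e+5 - 54428.0*I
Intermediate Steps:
t(f) = 1/(-4 + f)
B(W) = -4 + W (B(W) = 1/(1/(-4 + W)) = -4 + W)
r(U) = U (r(U) = -3 + (3 + U) = U)
-5143*((-17 + (2 + sqrt(r(B(-1)) - 2))**2) - 4) = -5143*((-17 + (2 + sqrt((-4 - 1) - 2))**2) - 4) = -5143*((-17 + (2 + sqrt(-5 - 2))**2) - 4) = -5143*((-17 + (2 + sqrt(-7))**2) - 4) = -5143*((-17 + (2 + I*sqrt(7))**2) - 4) = -5143*(-21 + (2 + I*sqrt(7))**2) = 108003 - 5143*(2 + I*sqrt(7))**2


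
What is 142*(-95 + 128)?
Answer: 4686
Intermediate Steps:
142*(-95 + 128) = 142*33 = 4686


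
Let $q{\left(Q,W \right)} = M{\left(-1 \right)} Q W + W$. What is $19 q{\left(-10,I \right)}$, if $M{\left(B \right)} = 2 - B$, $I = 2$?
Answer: $-1102$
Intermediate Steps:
$q{\left(Q,W \right)} = W + 3 Q W$ ($q{\left(Q,W \right)} = \left(2 - -1\right) Q W + W = \left(2 + 1\right) Q W + W = 3 Q W + W = W + 3 Q W$)
$19 q{\left(-10,I \right)} = 19 \cdot 2 \left(1 + 3 \left(-10\right)\right) = 19 \cdot 2 \left(1 - 30\right) = 19 \cdot 2 \left(-29\right) = 19 \left(-58\right) = -1102$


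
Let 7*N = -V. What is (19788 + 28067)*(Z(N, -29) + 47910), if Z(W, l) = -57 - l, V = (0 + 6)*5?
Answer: 2291393110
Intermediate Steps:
V = 30 (V = 6*5 = 30)
N = -30/7 (N = (-1*30)/7 = (⅐)*(-30) = -30/7 ≈ -4.2857)
(19788 + 28067)*(Z(N, -29) + 47910) = (19788 + 28067)*((-57 - 1*(-29)) + 47910) = 47855*((-57 + 29) + 47910) = 47855*(-28 + 47910) = 47855*47882 = 2291393110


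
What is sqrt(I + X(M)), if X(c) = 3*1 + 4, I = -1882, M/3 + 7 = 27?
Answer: 25*I*sqrt(3) ≈ 43.301*I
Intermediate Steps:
M = 60 (M = -21 + 3*27 = -21 + 81 = 60)
X(c) = 7 (X(c) = 3 + 4 = 7)
sqrt(I + X(M)) = sqrt(-1882 + 7) = sqrt(-1875) = 25*I*sqrt(3)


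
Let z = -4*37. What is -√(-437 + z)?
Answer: -3*I*√65 ≈ -24.187*I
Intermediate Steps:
z = -148
-√(-437 + z) = -√(-437 - 148) = -√(-585) = -3*I*√65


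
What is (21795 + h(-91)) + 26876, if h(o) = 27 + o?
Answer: 48607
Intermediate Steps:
(21795 + h(-91)) + 26876 = (21795 + (27 - 91)) + 26876 = (21795 - 64) + 26876 = 21731 + 26876 = 48607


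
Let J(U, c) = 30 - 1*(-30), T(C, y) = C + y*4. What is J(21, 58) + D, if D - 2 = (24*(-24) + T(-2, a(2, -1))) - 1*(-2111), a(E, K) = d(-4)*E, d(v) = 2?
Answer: 1611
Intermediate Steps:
a(E, K) = 2*E
T(C, y) = C + 4*y
J(U, c) = 60 (J(U, c) = 30 + 30 = 60)
D = 1551 (D = 2 + ((24*(-24) + (-2 + 4*(2*2))) - 1*(-2111)) = 2 + ((-576 + (-2 + 4*4)) + 2111) = 2 + ((-576 + (-2 + 16)) + 2111) = 2 + ((-576 + 14) + 2111) = 2 + (-562 + 2111) = 2 + 1549 = 1551)
J(21, 58) + D = 60 + 1551 = 1611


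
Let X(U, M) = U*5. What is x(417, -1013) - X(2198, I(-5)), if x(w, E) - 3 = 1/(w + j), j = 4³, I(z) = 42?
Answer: -5284746/481 ≈ -10987.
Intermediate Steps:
j = 64
X(U, M) = 5*U
x(w, E) = 3 + 1/(64 + w) (x(w, E) = 3 + 1/(w + 64) = 3 + 1/(64 + w))
x(417, -1013) - X(2198, I(-5)) = (193 + 3*417)/(64 + 417) - 5*2198 = (193 + 1251)/481 - 1*10990 = (1/481)*1444 - 10990 = 1444/481 - 10990 = -5284746/481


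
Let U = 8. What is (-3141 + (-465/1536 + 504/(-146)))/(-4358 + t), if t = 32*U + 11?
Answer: 117538355/152905216 ≈ 0.76870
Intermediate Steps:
t = 267 (t = 32*8 + 11 = 256 + 11 = 267)
(-3141 + (-465/1536 + 504/(-146)))/(-4358 + t) = (-3141 + (-465/1536 + 504/(-146)))/(-4358 + 267) = (-3141 + (-465*1/1536 + 504*(-1/146)))/(-4091) = (-3141 + (-155/512 - 252/73))*(-1/4091) = (-3141 - 140339/37376)*(-1/4091) = -117538355/37376*(-1/4091) = 117538355/152905216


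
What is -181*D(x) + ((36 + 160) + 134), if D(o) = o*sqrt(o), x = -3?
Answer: 330 + 543*I*sqrt(3) ≈ 330.0 + 940.5*I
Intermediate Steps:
D(o) = o**(3/2)
-181*D(x) + ((36 + 160) + 134) = -(-543)*I*sqrt(3) + ((36 + 160) + 134) = -(-543)*I*sqrt(3) + (196 + 134) = 543*I*sqrt(3) + 330 = 330 + 543*I*sqrt(3)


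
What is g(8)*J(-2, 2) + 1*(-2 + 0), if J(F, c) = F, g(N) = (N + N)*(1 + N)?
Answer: -290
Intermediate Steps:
g(N) = 2*N*(1 + N) (g(N) = (2*N)*(1 + N) = 2*N*(1 + N))
g(8)*J(-2, 2) + 1*(-2 + 0) = (2*8*(1 + 8))*(-2) + 1*(-2 + 0) = (2*8*9)*(-2) + 1*(-2) = 144*(-2) - 2 = -288 - 2 = -290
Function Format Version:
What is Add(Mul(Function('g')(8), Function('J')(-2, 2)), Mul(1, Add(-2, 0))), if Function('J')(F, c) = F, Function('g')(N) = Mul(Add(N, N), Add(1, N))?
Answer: -290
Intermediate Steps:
Function('g')(N) = Mul(2, N, Add(1, N)) (Function('g')(N) = Mul(Mul(2, N), Add(1, N)) = Mul(2, N, Add(1, N)))
Add(Mul(Function('g')(8), Function('J')(-2, 2)), Mul(1, Add(-2, 0))) = Add(Mul(Mul(2, 8, Add(1, 8)), -2), Mul(1, Add(-2, 0))) = Add(Mul(Mul(2, 8, 9), -2), Mul(1, -2)) = Add(Mul(144, -2), -2) = Add(-288, -2) = -290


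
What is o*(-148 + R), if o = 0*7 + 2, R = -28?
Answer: -352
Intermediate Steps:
o = 2 (o = 0 + 2 = 2)
o*(-148 + R) = 2*(-148 - 28) = 2*(-176) = -352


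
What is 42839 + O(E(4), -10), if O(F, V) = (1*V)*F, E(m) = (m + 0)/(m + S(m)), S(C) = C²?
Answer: 42837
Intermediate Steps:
E(m) = m/(m + m²) (E(m) = (m + 0)/(m + m²) = m/(m + m²))
O(F, V) = F*V (O(F, V) = V*F = F*V)
42839 + O(E(4), -10) = 42839 - 10/(1 + 4) = 42839 - 10/5 = 42839 + (⅕)*(-10) = 42839 - 2 = 42837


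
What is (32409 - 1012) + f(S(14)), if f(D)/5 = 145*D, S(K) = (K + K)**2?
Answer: 599797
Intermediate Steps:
S(K) = 4*K**2 (S(K) = (2*K)**2 = 4*K**2)
f(D) = 725*D (f(D) = 5*(145*D) = 725*D)
(32409 - 1012) + f(S(14)) = (32409 - 1012) + 725*(4*14**2) = 31397 + 725*(4*196) = 31397 + 725*784 = 31397 + 568400 = 599797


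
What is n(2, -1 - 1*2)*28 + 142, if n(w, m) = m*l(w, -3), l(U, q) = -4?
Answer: 478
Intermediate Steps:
n(w, m) = -4*m (n(w, m) = m*(-4) = -4*m)
n(2, -1 - 1*2)*28 + 142 = -4*(-1 - 1*2)*28 + 142 = -4*(-1 - 2)*28 + 142 = -4*(-3)*28 + 142 = 12*28 + 142 = 336 + 142 = 478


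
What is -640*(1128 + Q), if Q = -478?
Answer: -416000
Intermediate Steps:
-640*(1128 + Q) = -640*(1128 - 478) = -640*650 = -416000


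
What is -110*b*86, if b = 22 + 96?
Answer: -1116280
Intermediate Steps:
b = 118
-110*b*86 = -110*118*86 = -12980*86 = -1116280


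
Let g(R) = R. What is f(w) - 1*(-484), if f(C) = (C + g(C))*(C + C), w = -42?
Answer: 7540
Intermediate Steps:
f(C) = 4*C² (f(C) = (C + C)*(C + C) = (2*C)*(2*C) = 4*C²)
f(w) - 1*(-484) = 4*(-42)² - 1*(-484) = 4*1764 + 484 = 7056 + 484 = 7540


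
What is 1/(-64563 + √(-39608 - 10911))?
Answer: -64563/4168431488 - 7*I*√1031/4168431488 ≈ -1.5489e-5 - 5.3921e-8*I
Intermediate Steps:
1/(-64563 + √(-39608 - 10911)) = 1/(-64563 + √(-50519)) = 1/(-64563 + 7*I*√1031)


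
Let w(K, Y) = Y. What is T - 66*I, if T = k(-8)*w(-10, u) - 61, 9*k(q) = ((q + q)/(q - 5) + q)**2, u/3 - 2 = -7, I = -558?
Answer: 18602149/507 ≈ 36691.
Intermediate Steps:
u = -15 (u = 6 + 3*(-7) = 6 - 21 = -15)
k(q) = (q + 2*q/(-5 + q))**2/9 (k(q) = ((q + q)/(q - 5) + q)**2/9 = ((2*q)/(-5 + q) + q)**2/9 = (2*q/(-5 + q) + q)**2/9 = (q + 2*q/(-5 + q))**2/9)
T = -69647/507 (T = ((1/9)*(-8)**2*(-3 - 8)**2/(-5 - 8)**2)*(-15) - 61 = ((1/9)*64*(-11)**2/(-13)**2)*(-15) - 61 = ((1/9)*64*(1/169)*121)*(-15) - 61 = (7744/1521)*(-15) - 61 = -38720/507 - 61 = -69647/507 ≈ -137.37)
T - 66*I = -69647/507 - 66*(-558) = -69647/507 + 36828 = 18602149/507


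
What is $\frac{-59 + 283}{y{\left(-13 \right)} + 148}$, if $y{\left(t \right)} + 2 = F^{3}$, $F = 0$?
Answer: $\frac{112}{73} \approx 1.5342$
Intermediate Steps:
$y{\left(t \right)} = -2$ ($y{\left(t \right)} = -2 + 0^{3} = -2 + 0 = -2$)
$\frac{-59 + 283}{y{\left(-13 \right)} + 148} = \frac{-59 + 283}{-2 + 148} = \frac{224}{146} = 224 \cdot \frac{1}{146} = \frac{112}{73}$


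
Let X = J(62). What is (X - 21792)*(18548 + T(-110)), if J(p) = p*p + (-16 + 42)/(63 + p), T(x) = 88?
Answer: -41809381464/125 ≈ -3.3448e+8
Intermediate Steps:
J(p) = p**2 + 26/(63 + p)
X = 480526/125 (X = (26 + 62**3 + 63*62**2)/(63 + 62) = (26 + 238328 + 63*3844)/125 = (26 + 238328 + 242172)/125 = (1/125)*480526 = 480526/125 ≈ 3844.2)
(X - 21792)*(18548 + T(-110)) = (480526/125 - 21792)*(18548 + 88) = -2243474/125*18636 = -41809381464/125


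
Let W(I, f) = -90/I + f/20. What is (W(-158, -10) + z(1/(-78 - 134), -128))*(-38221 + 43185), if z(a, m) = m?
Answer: -50168666/79 ≈ -6.3505e+5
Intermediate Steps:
W(I, f) = -90/I + f/20 (W(I, f) = -90/I + f*(1/20) = -90/I + f/20)
(W(-158, -10) + z(1/(-78 - 134), -128))*(-38221 + 43185) = ((-90/(-158) + (1/20)*(-10)) - 128)*(-38221 + 43185) = ((-90*(-1/158) - ½) - 128)*4964 = ((45/79 - ½) - 128)*4964 = (11/158 - 128)*4964 = -20213/158*4964 = -50168666/79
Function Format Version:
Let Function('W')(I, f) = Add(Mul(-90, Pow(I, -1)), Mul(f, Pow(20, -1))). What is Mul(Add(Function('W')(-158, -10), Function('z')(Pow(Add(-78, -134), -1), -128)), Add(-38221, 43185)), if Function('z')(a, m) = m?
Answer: Rational(-50168666, 79) ≈ -6.3505e+5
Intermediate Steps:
Function('W')(I, f) = Add(Mul(-90, Pow(I, -1)), Mul(Rational(1, 20), f)) (Function('W')(I, f) = Add(Mul(-90, Pow(I, -1)), Mul(f, Rational(1, 20))) = Add(Mul(-90, Pow(I, -1)), Mul(Rational(1, 20), f)))
Mul(Add(Function('W')(-158, -10), Function('z')(Pow(Add(-78, -134), -1), -128)), Add(-38221, 43185)) = Mul(Add(Add(Mul(-90, Pow(-158, -1)), Mul(Rational(1, 20), -10)), -128), Add(-38221, 43185)) = Mul(Add(Add(Mul(-90, Rational(-1, 158)), Rational(-1, 2)), -128), 4964) = Mul(Add(Add(Rational(45, 79), Rational(-1, 2)), -128), 4964) = Mul(Add(Rational(11, 158), -128), 4964) = Mul(Rational(-20213, 158), 4964) = Rational(-50168666, 79)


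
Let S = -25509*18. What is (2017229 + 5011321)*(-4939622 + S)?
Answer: -37945623283200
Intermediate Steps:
S = -459162
(2017229 + 5011321)*(-4939622 + S) = (2017229 + 5011321)*(-4939622 - 459162) = 7028550*(-5398784) = -37945623283200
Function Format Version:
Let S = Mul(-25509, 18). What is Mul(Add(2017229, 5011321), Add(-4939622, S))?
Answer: -37945623283200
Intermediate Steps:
S = -459162
Mul(Add(2017229, 5011321), Add(-4939622, S)) = Mul(Add(2017229, 5011321), Add(-4939622, -459162)) = Mul(7028550, -5398784) = -37945623283200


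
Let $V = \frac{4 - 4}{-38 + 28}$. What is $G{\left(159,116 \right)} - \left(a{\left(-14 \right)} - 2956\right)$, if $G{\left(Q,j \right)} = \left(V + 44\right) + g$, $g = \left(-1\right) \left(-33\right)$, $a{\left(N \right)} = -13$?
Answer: $3046$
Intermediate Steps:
$g = 33$
$V = 0$ ($V = \frac{0}{-10} = 0 \left(- \frac{1}{10}\right) = 0$)
$G{\left(Q,j \right)} = 77$ ($G{\left(Q,j \right)} = \left(0 + 44\right) + 33 = 44 + 33 = 77$)
$G{\left(159,116 \right)} - \left(a{\left(-14 \right)} - 2956\right) = 77 - \left(-13 - 2956\right) = 77 - -2969 = 77 + 2969 = 3046$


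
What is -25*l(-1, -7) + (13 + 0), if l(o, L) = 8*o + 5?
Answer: 88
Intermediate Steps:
l(o, L) = 5 + 8*o
-25*l(-1, -7) + (13 + 0) = -25*(5 + 8*(-1)) + (13 + 0) = -25*(5 - 8) + 13 = -25*(-3) + 13 = 75 + 13 = 88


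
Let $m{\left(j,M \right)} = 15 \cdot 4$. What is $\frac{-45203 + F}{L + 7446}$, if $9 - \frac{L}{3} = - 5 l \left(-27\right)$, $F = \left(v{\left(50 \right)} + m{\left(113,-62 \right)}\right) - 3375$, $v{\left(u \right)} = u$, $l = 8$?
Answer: $- \frac{16156}{1411} \approx -11.45$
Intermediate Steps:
$m{\left(j,M \right)} = 60$
$F = -3265$ ($F = \left(50 + 60\right) - 3375 = 110 - 3375 = -3265$)
$L = -3213$ ($L = 27 - 3 \left(-5\right) 8 \left(-27\right) = 27 - 3 \left(\left(-40\right) \left(-27\right)\right) = 27 - 3240 = -3213$)
$\frac{-45203 + F}{L + 7446} = \frac{-45203 - 3265}{-3213 + 7446} = - \frac{48468}{4233} = \left(-48468\right) \frac{1}{4233} = - \frac{16156}{1411}$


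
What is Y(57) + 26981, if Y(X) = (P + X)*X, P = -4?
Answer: 30002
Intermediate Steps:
Y(X) = X*(-4 + X) (Y(X) = (-4 + X)*X = X*(-4 + X))
Y(57) + 26981 = 57*(-4 + 57) + 26981 = 57*53 + 26981 = 3021 + 26981 = 30002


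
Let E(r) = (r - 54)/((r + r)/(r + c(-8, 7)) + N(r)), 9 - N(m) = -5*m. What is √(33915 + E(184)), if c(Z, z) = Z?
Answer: √98823595670/1707 ≈ 184.16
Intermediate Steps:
N(m) = 9 + 5*m (N(m) = 9 - (-5)*m = 9 + 5*m)
E(r) = (-54 + r)/(9 + 5*r + 2*r/(-8 + r)) (E(r) = (r - 54)/((r + r)/(r - 8) + (9 + 5*r)) = (-54 + r)/((2*r)/(-8 + r) + (9 + 5*r)) = (-54 + r)/(2*r/(-8 + r) + (9 + 5*r)) = (-54 + r)/(9 + 5*r + 2*r/(-8 + r)))
√(33915 + E(184)) = √(33915 + (432 + 184² - 62*184)/(-72 - 29*184 + 5*184²)) = √(33915 + (432 + 33856 - 11408)/(-72 - 5336 + 5*33856)) = √(33915 + 22880/(-72 - 5336 + 169280)) = √(33915 + 22880/163872) = √(33915 + (1/163872)*22880) = √(33915 + 715/5121) = √(173679430/5121) = √98823595670/1707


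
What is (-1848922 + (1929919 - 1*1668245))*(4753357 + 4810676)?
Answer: -15180492251184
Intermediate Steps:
(-1848922 + (1929919 - 1*1668245))*(4753357 + 4810676) = (-1848922 + (1929919 - 1668245))*9564033 = (-1848922 + 261674)*9564033 = -1587248*9564033 = -15180492251184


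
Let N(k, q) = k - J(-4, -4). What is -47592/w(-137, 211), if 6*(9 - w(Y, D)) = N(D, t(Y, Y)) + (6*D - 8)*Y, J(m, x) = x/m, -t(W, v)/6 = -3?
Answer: -142776/86095 ≈ -1.6584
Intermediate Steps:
t(W, v) = 18 (t(W, v) = -6*(-3) = 18)
N(k, q) = -1 + k (N(k, q) = k - (-4)/(-4) = k - (-4)*(-1)/4 = k - 1*1 = k - 1 = -1 + k)
w(Y, D) = 55/6 - D/6 - Y*(-8 + 6*D)/6 (w(Y, D) = 9 - ((-1 + D) + (6*D - 8)*Y)/6 = 9 - ((-1 + D) + (-8 + 6*D)*Y)/6 = 9 - ((-1 + D) + Y*(-8 + 6*D))/6 = 9 - (-1 + D + Y*(-8 + 6*D))/6 = 9 + (⅙ - D/6 - Y*(-8 + 6*D)/6) = 55/6 - D/6 - Y*(-8 + 6*D)/6)
-47592/w(-137, 211) = -47592/(55/6 - ⅙*211 + (4/3)*(-137) - 1*211*(-137)) = -47592/(55/6 - 211/6 - 548/3 + 28907) = -47592/86095/3 = -47592*3/86095 = -142776/86095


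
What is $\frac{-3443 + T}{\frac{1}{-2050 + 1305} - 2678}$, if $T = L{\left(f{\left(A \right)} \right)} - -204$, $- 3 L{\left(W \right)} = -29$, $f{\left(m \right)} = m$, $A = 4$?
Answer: $\frac{7217560}{5985333} \approx 1.2059$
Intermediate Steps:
$L{\left(W \right)} = \frac{29}{3}$ ($L{\left(W \right)} = \left(- \frac{1}{3}\right) \left(-29\right) = \frac{29}{3}$)
$T = \frac{641}{3}$ ($T = \frac{29}{3} - -204 = \frac{29}{3} + 204 = \frac{641}{3} \approx 213.67$)
$\frac{-3443 + T}{\frac{1}{-2050 + 1305} - 2678} = \frac{-3443 + \frac{641}{3}}{\frac{1}{-2050 + 1305} - 2678} = - \frac{9688}{3 \left(\frac{1}{-745} - 2678\right)} = - \frac{9688}{3 \left(- \frac{1}{745} - 2678\right)} = - \frac{9688}{3 \left(- \frac{1995111}{745}\right)} = \left(- \frac{9688}{3}\right) \left(- \frac{745}{1995111}\right) = \frac{7217560}{5985333}$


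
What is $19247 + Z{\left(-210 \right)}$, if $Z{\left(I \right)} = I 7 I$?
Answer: $327947$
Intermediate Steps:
$Z{\left(I \right)} = 7 I^{2}$ ($Z{\left(I \right)} = 7 I I = 7 I^{2}$)
$19247 + Z{\left(-210 \right)} = 19247 + 7 \left(-210\right)^{2} = 19247 + 7 \cdot 44100 = 19247 + 308700 = 327947$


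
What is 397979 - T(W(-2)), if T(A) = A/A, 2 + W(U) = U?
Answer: 397978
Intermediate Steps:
W(U) = -2 + U
T(A) = 1
397979 - T(W(-2)) = 397979 - 1*1 = 397979 - 1 = 397978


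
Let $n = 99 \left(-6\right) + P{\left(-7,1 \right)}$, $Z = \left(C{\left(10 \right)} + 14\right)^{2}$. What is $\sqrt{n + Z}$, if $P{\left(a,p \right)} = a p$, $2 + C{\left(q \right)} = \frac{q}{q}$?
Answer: $12 i \sqrt{3} \approx 20.785 i$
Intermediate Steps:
$C{\left(q \right)} = -1$ ($C{\left(q \right)} = -2 + \frac{q}{q} = -2 + 1 = -1$)
$Z = 169$ ($Z = \left(-1 + 14\right)^{2} = 13^{2} = 169$)
$n = -601$ ($n = 99 \left(-6\right) - 7 = -594 - 7 = -601$)
$\sqrt{n + Z} = \sqrt{-601 + 169} = \sqrt{-432} = 12 i \sqrt{3}$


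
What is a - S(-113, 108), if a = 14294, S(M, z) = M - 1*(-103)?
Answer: 14304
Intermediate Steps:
S(M, z) = 103 + M (S(M, z) = M + 103 = 103 + M)
a - S(-113, 108) = 14294 - (103 - 113) = 14294 - 1*(-10) = 14294 + 10 = 14304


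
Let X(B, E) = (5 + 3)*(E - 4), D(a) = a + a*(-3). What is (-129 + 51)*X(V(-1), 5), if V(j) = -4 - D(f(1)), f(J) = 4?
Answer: -624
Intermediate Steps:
D(a) = -2*a (D(a) = a - 3*a = -2*a)
V(j) = 4 (V(j) = -4 - (-2)*4 = -4 - 1*(-8) = -4 + 8 = 4)
X(B, E) = -32 + 8*E (X(B, E) = 8*(-4 + E) = -32 + 8*E)
(-129 + 51)*X(V(-1), 5) = (-129 + 51)*(-32 + 8*5) = -78*(-32 + 40) = -78*8 = -624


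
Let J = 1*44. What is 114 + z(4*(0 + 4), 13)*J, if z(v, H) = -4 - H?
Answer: -634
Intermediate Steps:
J = 44
114 + z(4*(0 + 4), 13)*J = 114 + (-4 - 1*13)*44 = 114 + (-4 - 13)*44 = 114 - 17*44 = 114 - 748 = -634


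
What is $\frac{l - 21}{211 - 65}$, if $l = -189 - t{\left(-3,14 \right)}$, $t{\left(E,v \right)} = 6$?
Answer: $- \frac{108}{73} \approx -1.4795$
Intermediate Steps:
$l = -195$ ($l = -189 - 6 = -195$)
$\frac{l - 21}{211 - 65} = \frac{-195 - 21}{211 - 65} = - \frac{216}{146} = \left(-216\right) \frac{1}{146} = - \frac{108}{73}$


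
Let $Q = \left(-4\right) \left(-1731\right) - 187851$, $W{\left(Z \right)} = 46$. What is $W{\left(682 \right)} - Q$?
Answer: $180973$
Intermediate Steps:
$Q = -180927$ ($Q = 6924 - 187851 = -180927$)
$W{\left(682 \right)} - Q = 46 - -180927 = 46 + 180927 = 180973$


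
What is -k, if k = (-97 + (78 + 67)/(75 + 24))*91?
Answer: 860678/99 ≈ 8693.7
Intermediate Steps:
k = -860678/99 (k = (-97 + 145/99)*91 = -9458/99*91 = -860678/99 ≈ -8693.7)
-k = -1*(-860678/99) = 860678/99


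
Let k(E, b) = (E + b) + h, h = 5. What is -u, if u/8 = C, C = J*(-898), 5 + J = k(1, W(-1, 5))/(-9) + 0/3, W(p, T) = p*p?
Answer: -373568/9 ≈ -41508.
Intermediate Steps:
W(p, T) = p²
k(E, b) = 5 + E + b (k(E, b) = (E + b) + 5 = 5 + E + b)
J = -52/9 (J = -5 + ((5 + 1 + (-1)²)/(-9) + 0/3) = -5 + ((5 + 1 + 1)*(-⅑) + 0*(⅓)) = -5 + (7*(-⅑) + 0) = -5 + (-7/9 + 0) = -5 - 7/9 = -52/9 ≈ -5.7778)
C = 46696/9 (C = -52/9*(-898) = 46696/9 ≈ 5188.4)
u = 373568/9 (u = 8*(46696/9) = 373568/9 ≈ 41508.)
-u = -1*373568/9 = -373568/9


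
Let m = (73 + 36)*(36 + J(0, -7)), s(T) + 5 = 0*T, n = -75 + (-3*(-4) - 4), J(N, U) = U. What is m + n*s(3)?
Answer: 3496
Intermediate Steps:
n = -67 (n = -75 + (12 - 4) = -75 + 8 = -67)
s(T) = -5 (s(T) = -5 + 0*T = -5 + 0 = -5)
m = 3161 (m = (73 + 36)*(36 - 7) = 109*29 = 3161)
m + n*s(3) = 3161 - 67*(-5) = 3161 + 335 = 3496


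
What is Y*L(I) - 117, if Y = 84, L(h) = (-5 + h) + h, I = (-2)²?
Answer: 135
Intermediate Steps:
I = 4
L(h) = -5 + 2*h
Y*L(I) - 117 = 84*(-5 + 2*4) - 117 = 84*(-5 + 8) - 117 = 84*3 - 117 = 252 - 117 = 135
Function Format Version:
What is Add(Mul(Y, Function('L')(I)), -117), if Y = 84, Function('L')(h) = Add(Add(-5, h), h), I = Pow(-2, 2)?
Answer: 135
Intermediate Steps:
I = 4
Function('L')(h) = Add(-5, Mul(2, h))
Add(Mul(Y, Function('L')(I)), -117) = Add(Mul(84, Add(-5, Mul(2, 4))), -117) = Add(Mul(84, Add(-5, 8)), -117) = Add(Mul(84, 3), -117) = Add(252, -117) = 135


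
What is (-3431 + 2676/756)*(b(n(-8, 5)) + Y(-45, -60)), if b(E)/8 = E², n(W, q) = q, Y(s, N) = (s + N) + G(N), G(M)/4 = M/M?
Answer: -2375230/7 ≈ -3.3932e+5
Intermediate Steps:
G(M) = 4 (G(M) = 4*(M/M) = 4*1 = 4)
Y(s, N) = 4 + N + s (Y(s, N) = (s + N) + 4 = (N + s) + 4 = 4 + N + s)
b(E) = 8*E²
(-3431 + 2676/756)*(b(n(-8, 5)) + Y(-45, -60)) = (-3431 + 2676/756)*(8*5² + (4 - 60 - 45)) = (-3431 + 2676*(1/756))*(8*25 - 101) = (-3431 + 223/63)*(200 - 101) = -215930/63*99 = -2375230/7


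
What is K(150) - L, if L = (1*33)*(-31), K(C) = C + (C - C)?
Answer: 1173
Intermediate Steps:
K(C) = C (K(C) = C + 0 = C)
L = -1023 (L = 33*(-31) = -1023)
K(150) - L = 150 - 1*(-1023) = 150 + 1023 = 1173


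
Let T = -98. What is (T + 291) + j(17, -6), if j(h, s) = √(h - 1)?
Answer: 197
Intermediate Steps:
j(h, s) = √(-1 + h)
(T + 291) + j(17, -6) = (-98 + 291) + √(-1 + 17) = 193 + √16 = 193 + 4 = 197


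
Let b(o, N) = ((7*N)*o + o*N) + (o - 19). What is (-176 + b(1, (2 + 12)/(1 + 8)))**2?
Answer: 2669956/81 ≈ 32962.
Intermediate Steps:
b(o, N) = -19 + o + 8*N*o (b(o, N) = (7*N*o + N*o) + (-19 + o) = 8*N*o + (-19 + o) = -19 + o + 8*N*o)
(-176 + b(1, (2 + 12)/(1 + 8)))**2 = (-176 + (-19 + 1 + 8*((2 + 12)/(1 + 8))*1))**2 = (-176 + (-19 + 1 + 8*(14/9)*1))**2 = (-176 + (-19 + 1 + 112/9))**2 = (-176 - 50/9)**2 = (-1634/9)**2 = 2669956/81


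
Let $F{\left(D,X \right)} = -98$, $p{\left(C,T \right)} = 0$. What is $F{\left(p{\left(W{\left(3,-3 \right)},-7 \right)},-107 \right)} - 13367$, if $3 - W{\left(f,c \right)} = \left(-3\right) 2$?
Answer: $-13465$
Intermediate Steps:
$W{\left(f,c \right)} = 9$ ($W{\left(f,c \right)} = 3 - \left(-3\right) 2 = 3 - -6 = 3 + 6 = 9$)
$F{\left(p{\left(W{\left(3,-3 \right)},-7 \right)},-107 \right)} - 13367 = -98 - 13367 = -13465$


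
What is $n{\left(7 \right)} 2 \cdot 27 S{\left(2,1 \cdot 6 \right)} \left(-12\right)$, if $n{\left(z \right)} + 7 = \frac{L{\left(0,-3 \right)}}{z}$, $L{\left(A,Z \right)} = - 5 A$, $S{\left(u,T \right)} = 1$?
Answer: $4536$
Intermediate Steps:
$n{\left(z \right)} = -7$ ($n{\left(z \right)} = -7 + \frac{\left(-5\right) 0}{z} = -7 + \frac{0}{z} = -7 + 0 = -7$)
$n{\left(7 \right)} 2 \cdot 27 S{\left(2,1 \cdot 6 \right)} \left(-12\right) = - 7 \cdot 2 \cdot 27 \cdot 1 \left(-12\right) = \left(-7\right) 54 \left(-12\right) = \left(-378\right) \left(-12\right) = 4536$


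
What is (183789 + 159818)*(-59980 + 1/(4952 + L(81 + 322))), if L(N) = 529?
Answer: -112960931477053/5481 ≈ -2.0610e+10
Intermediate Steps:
(183789 + 159818)*(-59980 + 1/(4952 + L(81 + 322))) = (183789 + 159818)*(-59980 + 1/(4952 + 529)) = 343607*(-59980 + 1/5481) = 343607*(-328750379/5481) = -112960931477053/5481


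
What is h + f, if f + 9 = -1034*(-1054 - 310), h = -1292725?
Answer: 117642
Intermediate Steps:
f = 1410367 (f = -9 - 1034*(-1054 - 310) = -9 - 1034*(-1364) = -9 + 1410376 = 1410367)
h + f = -1292725 + 1410367 = 117642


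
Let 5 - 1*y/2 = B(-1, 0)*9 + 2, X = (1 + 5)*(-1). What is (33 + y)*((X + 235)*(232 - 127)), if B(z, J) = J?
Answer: 937755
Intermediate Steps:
X = -6 (X = 6*(-1) = -6)
y = 6 (y = 10 - 2*(0*9 + 2) = 10 - 2*(0 + 2) = 10 - 2*2 = 10 - 4 = 6)
(33 + y)*((X + 235)*(232 - 127)) = (33 + 6)*((-6 + 235)*(232 - 127)) = 39*(229*105) = 39*24045 = 937755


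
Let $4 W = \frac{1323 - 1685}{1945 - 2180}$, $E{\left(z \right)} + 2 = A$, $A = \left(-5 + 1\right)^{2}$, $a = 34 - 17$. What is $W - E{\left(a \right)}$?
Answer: $- \frac{6399}{470} \approx -13.615$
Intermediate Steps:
$a = 17$
$A = 16$ ($A = \left(-4\right)^{2} = 16$)
$E{\left(z \right)} = 14$ ($E{\left(z \right)} = -2 + 16 = 14$)
$W = \frac{181}{470}$ ($W = \frac{\left(1323 - 1685\right) \frac{1}{1945 - 2180}}{4} = \frac{\left(-362\right) \frac{1}{-235}}{4} = \frac{\left(-362\right) \left(- \frac{1}{235}\right)}{4} = \frac{1}{4} \cdot \frac{362}{235} = \frac{181}{470} \approx 0.38511$)
$W - E{\left(a \right)} = \frac{181}{470} - 14 = - \frac{6399}{470}$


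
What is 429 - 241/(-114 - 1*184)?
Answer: 128083/298 ≈ 429.81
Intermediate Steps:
429 - 241/(-114 - 1*184) = 429 - 241/(-114 - 184) = 429 - 241/(-298) = 429 - 241*(-1/298) = 429 + 241/298 = 128083/298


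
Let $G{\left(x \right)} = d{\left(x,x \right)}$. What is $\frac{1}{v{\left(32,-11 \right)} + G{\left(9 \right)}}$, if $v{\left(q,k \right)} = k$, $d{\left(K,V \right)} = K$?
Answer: $- \frac{1}{2} \approx -0.5$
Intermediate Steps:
$G{\left(x \right)} = x$
$\frac{1}{v{\left(32,-11 \right)} + G{\left(9 \right)}} = \frac{1}{-11 + 9} = \frac{1}{-2} = - \frac{1}{2}$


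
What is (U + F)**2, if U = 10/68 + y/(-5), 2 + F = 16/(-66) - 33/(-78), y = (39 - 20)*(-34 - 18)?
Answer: 51043937406016/1329696225 ≈ 38388.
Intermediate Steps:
y = -988 (y = 19*(-52) = -988)
F = -1561/858 (F = -2 + (16/(-66) - 33/(-78)) = -2 + (16*(-1/66) - 33*(-1/78)) = -2 + (-8/33 + 11/26) = -2 + 155/858 = -1561/858 ≈ -1.8193)
U = 33617/170 (U = 10/68 - 988/(-5) = 10*(1/68) - 988*(-1/5) = 5/34 + 988/5 = 33617/170 ≈ 197.75)
(U + F)**2 = (33617/170 - 1561/858)**2 = (7144504/36465)**2 = 51043937406016/1329696225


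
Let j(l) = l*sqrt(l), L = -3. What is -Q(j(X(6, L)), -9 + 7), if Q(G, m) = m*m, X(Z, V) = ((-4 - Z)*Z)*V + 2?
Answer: -4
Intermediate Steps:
X(Z, V) = 2 + V*Z*(-4 - Z) (X(Z, V) = (Z*(-4 - Z))*V + 2 = V*Z*(-4 - Z) + 2 = 2 + V*Z*(-4 - Z))
j(l) = l**(3/2)
Q(G, m) = m**2
-Q(j(X(6, L)), -9 + 7) = -(-9 + 7)**2 = -1*(-2)**2 = -1*4 = -4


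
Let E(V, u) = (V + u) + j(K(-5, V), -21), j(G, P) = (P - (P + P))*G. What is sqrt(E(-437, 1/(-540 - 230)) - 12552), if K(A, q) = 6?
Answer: I*sqrt(7626473470)/770 ≈ 113.42*I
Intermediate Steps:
j(G, P) = -G*P (j(G, P) = (P - 2*P)*G = (-P)*G = -G*P)
E(V, u) = 126 + V + u (E(V, u) = (V + u) - 1*6*(-21) = (V + u) + 126 = 126 + V + u)
sqrt(E(-437, 1/(-540 - 230)) - 12552) = sqrt((126 - 437 + 1/(-540 - 230)) - 12552) = sqrt((126 - 437 + 1/(-770)) - 12552) = sqrt((126 - 437 - 1/770) - 12552) = sqrt(-239471/770 - 12552) = sqrt(-9904511/770) = I*sqrt(7626473470)/770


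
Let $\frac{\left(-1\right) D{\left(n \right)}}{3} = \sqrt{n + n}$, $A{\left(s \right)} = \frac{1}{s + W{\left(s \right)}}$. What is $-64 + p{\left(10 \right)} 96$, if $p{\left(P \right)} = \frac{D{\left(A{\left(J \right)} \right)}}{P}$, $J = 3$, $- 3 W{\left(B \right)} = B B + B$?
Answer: $-64 - \frac{144 i \sqrt{2}}{5} \approx -64.0 - 40.729 i$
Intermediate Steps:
$W{\left(B \right)} = - \frac{B}{3} - \frac{B^{2}}{3}$ ($W{\left(B \right)} = - \frac{B B + B}{3} = - \frac{B^{2} + B}{3} = - \frac{B + B^{2}}{3} = - \frac{B}{3} - \frac{B^{2}}{3}$)
$A{\left(s \right)} = \frac{1}{s - \frac{s \left(1 + s\right)}{3}}$
$D{\left(n \right)} = - 3 \sqrt{2} \sqrt{n}$ ($D{\left(n \right)} = - 3 \sqrt{n + n} = - 3 \sqrt{2 n} = - 3 \sqrt{2} \sqrt{n}$)
$p{\left(P \right)} = - \frac{3 i \sqrt{2}}{P}$ ($p{\left(P \right)} = \frac{\left(-3\right) \sqrt{2} \sqrt{- \frac{3}{3 \left(-2 + 3\right)}}}{P} = \frac{\left(-3\right) \sqrt{2} \sqrt{\left(-3\right) \frac{1}{3} \cdot 1^{-1}}}{P} = \frac{\left(-3\right) \sqrt{2} \sqrt{\left(-3\right) \frac{1}{3} \cdot 1}}{P} = \frac{\left(-3\right) \sqrt{2} \sqrt{-1}}{P} = \frac{\left(-3\right) \sqrt{2} i}{P} = \frac{\left(-3\right) i \sqrt{2}}{P} = - \frac{3 i \sqrt{2}}{P}$)
$-64 + p{\left(10 \right)} 96 = -64 + - \frac{3 i \sqrt{2}}{10} \cdot 96 = -64 - \frac{144 i \sqrt{2}}{5}$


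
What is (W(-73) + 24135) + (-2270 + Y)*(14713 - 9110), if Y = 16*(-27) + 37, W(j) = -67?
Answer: -14907927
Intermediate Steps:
Y = -395 (Y = -432 + 37 = -395)
(W(-73) + 24135) + (-2270 + Y)*(14713 - 9110) = (-67 + 24135) + (-2270 - 395)*(14713 - 9110) = 24068 - 2665*5603 = 24068 - 14931995 = -14907927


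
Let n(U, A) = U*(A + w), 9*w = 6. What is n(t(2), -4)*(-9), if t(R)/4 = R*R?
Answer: 480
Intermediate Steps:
w = 2/3 (w = (1/9)*6 = 2/3 ≈ 0.66667)
t(R) = 4*R**2 (t(R) = 4*(R*R) = 4*R**2)
n(U, A) = U*(2/3 + A) (n(U, A) = U*(A + 2/3) = U*(2/3 + A))
n(t(2), -4)*(-9) = ((4*2**2)*(2 + 3*(-4))/3)*(-9) = ((4*4)*(2 - 12)/3)*(-9) = ((1/3)*16*(-10))*(-9) = -160/3*(-9) = 480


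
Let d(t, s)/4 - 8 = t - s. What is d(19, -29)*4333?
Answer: 970592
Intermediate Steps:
d(t, s) = 32 - 4*s + 4*t (d(t, s) = 32 + 4*(t - s) = 32 + (-4*s + 4*t) = 32 - 4*s + 4*t)
d(19, -29)*4333 = (32 - 4*(-29) + 4*19)*4333 = (32 + 116 + 76)*4333 = 224*4333 = 970592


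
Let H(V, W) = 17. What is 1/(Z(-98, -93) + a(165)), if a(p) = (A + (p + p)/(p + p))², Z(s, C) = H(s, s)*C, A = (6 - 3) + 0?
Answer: -1/1565 ≈ -0.00063898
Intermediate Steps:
A = 3 (A = 3 + 0 = 3)
Z(s, C) = 17*C
a(p) = 16 (a(p) = (3 + (p + p)/(p + p))² = (3 + (2*p)/((2*p)))² = (3 + (2*p)*(1/(2*p)))² = (3 + 1)² = 4² = 16)
1/(Z(-98, -93) + a(165)) = 1/(17*(-93) + 16) = 1/(-1581 + 16) = 1/(-1565) = -1/1565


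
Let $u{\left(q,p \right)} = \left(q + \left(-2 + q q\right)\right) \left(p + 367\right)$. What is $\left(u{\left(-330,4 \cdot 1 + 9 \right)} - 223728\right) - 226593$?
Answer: $40805519$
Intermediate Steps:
$u{\left(q,p \right)} = \left(367 + p\right) \left(-2 + q + q^{2}\right)$ ($u{\left(q,p \right)} = \left(q + \left(-2 + q^{2}\right)\right) \left(367 + p\right) = \left(-2 + q + q^{2}\right) \left(367 + p\right) = \left(367 + p\right) \left(-2 + q + q^{2}\right)$)
$\left(u{\left(-330,4 \cdot 1 + 9 \right)} - 223728\right) - 226593 = \left(\left(-734 - 2 \left(4 \cdot 1 + 9\right) + 367 \left(-330\right) + 367 \left(-330\right)^{2} + \left(4 \cdot 1 + 9\right) \left(-330\right) + \left(4 \cdot 1 + 9\right) \left(-330\right)^{2}\right) - 223728\right) - 226593 = \left(\left(-734 - 2 \left(4 + 9\right) - 121110 + 367 \cdot 108900 + \left(4 + 9\right) \left(-330\right) + \left(4 + 9\right) 108900\right) - 223728\right) - 226593 = \left(\left(-734 - 26 - 121110 + 39966300 + 13 \left(-330\right) + 13 \cdot 108900\right) - 223728\right) - 226593 = \left(\left(-734 - 26 - 121110 + 39966300 - 4290 + 1415700\right) - 223728\right) - 226593 = \left(41255840 - 223728\right) - 226593 = 41032112 - 226593 = 40805519$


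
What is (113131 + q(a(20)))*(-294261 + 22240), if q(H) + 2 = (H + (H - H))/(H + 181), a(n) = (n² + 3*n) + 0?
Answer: -19725915367129/641 ≈ -3.0774e+10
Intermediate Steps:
a(n) = n² + 3*n
q(H) = -2 + H/(181 + H) (q(H) = -2 + (H + (H - H))/(H + 181) = -2 + (H + 0)/(181 + H) = -2 + H/(181 + H))
(113131 + q(a(20)))*(-294261 + 22240) = (113131 + (-362 - 20*(3 + 20))/(181 + 20*(3 + 20)))*(-294261 + 22240) = (113131 + (-362 - 20*23)/(181 + 20*23))*(-272021) = (113131 + (-362 - 1*460)/(181 + 460))*(-272021) = (113131 + (-362 - 460)/641)*(-272021) = (113131 + (1/641)*(-822))*(-272021) = (113131 - 822/641)*(-272021) = (72516149/641)*(-272021) = -19725915367129/641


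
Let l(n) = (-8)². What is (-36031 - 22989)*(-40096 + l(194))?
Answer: 2362688640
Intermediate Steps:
l(n) = 64
(-36031 - 22989)*(-40096 + l(194)) = (-36031 - 22989)*(-40096 + 64) = -59020*(-40032) = 2362688640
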